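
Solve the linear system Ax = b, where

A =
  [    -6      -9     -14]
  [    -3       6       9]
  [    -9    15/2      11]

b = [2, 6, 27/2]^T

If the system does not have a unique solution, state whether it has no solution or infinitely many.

Row-reduce:
R1 ← R1 / (-6).
R2 ← R2 + 3·R1.
R3 ← R3 + 9·R1.
R2 ← R2 / (21/2).
R1 ← R1 − 3/2·R2.
R3 ← R3 − 21·R2.
Row 3 reduces to 0 = 1/2, a contradiction. The system is inconsistent.

no solution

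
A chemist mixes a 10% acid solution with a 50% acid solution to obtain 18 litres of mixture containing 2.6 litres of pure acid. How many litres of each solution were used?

Let a = litres of solution A, b = litres of solution B.
  a + b = 18
  (1/10)a + (1/2)b = 13/5
From equation 1: a = 18 − b.
Substitute into equation 2 and solve: b = 2.
Then a = 16.

litres of solution A: 16, litres of solution B: 2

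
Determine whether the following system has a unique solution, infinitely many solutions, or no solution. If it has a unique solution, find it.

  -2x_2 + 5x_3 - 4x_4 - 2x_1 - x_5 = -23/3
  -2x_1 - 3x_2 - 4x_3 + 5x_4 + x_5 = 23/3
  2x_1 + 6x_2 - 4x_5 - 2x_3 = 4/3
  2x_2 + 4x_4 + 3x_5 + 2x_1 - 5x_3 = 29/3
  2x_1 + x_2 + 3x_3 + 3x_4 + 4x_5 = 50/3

x_1 = -1, x_2 = 5/3, x_3 = 4/3, x_4 = 3, x_5 = 1

Row-reduce the augmented matrix:
R1 ← R1 / (-2).
R2 ← R2 + 2·R1.
R3 ← R3 − 2·R1.
R4 ← R4 − 2·R1.
R5 ← R5 − 2·R1.
R2 ← R2 / (-1).
R1 ← R1 − 1·R2.
R3 ← R3 − 4·R2.
R5 ← R5 + 1·R2.
R3 ← R3 / (-33).
R1 ← R1 + 23/2·R3.
R2 ← R2 − 9·R3.
R5 ← R5 − 17·R3.
Swap R4 and R5.
R4 ← R4 / (214/33).
R1 ← R1 + 5/33·R4.
R2 ← R2 + 3/11·R4.
R3 ← R3 + 32/33·R4.
R5 ← R5 / (2).
R1 ← R1 − 162/107·R5.
R2 ← R2 + 115/107·R5.
R3 ← R3 − 31/107·R5.
R4 ← R4 − 42/107·R5.
Reading off the reduced rows gives x_1 = -1, x_2 = 5/3, x_3 = 4/3, x_4 = 3, x_5 = 1.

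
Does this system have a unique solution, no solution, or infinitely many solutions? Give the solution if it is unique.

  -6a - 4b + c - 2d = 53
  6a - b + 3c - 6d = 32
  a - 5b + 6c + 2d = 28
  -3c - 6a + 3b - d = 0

a = -3, b = -5, c = 3, d = -6

Row-reduce the augmented matrix:
R1 ← R1 / (-6).
R2 ← R2 − 6·R1.
R3 ← R3 − 1·R1.
R4 ← R4 + 6·R1.
R2 ← R2 / (-5).
R1 ← R1 − 2/3·R2.
R3 ← R3 + 17/3·R2.
R4 ← R4 − 7·R2.
R3 ← R3 / (49/30).
R1 ← R1 − 11/30·R3.
R2 ← R2 + 4/5·R3.
R4 ← R4 − 8/5·R3.
R4 ← R4 / (-145/7).
R1 ← R1 + 22/7·R4.
R2 ← R2 − 48/7·R4.
R3 ← R3 − 46/7·R4.
Reading off the reduced rows gives a = -3, b = -5, c = 3, d = -6.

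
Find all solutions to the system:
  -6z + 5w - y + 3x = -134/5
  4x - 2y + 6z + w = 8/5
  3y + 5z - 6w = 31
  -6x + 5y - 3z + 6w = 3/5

Row-reduce the augmented matrix:
R1 ← R1 / (3).
R2 ← R2 − 4·R1.
R4 ← R4 + 6·R1.
R2 ← R2 / (-2/3).
R1 ← R1 + 1/3·R2.
R3 ← R3 − 3·R2.
R4 ← R4 − 3·R2.
R3 ← R3 / (68).
R1 ← R1 + 9·R3.
R2 ← R2 + 21·R3.
R4 ← R4 − 48·R3.
R4 ← R4 / (433/34).
R1 ← R1 − 45/136·R4.
R2 ← R2 + 167/136·R4.
R3 ← R3 + 63/136·R4.
Reading off the reduced rows gives x = -3/5, y = 3, z = 2, w = -2.

x = -3/5, y = 3, z = 2, w = -2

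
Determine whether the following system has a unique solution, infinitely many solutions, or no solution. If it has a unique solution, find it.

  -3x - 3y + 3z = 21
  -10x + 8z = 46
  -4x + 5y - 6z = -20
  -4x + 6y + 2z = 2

no solution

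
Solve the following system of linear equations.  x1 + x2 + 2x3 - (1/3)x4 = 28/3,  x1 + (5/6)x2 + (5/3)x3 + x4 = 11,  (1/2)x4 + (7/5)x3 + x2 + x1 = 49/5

infinitely many solutions

Row-reduce:
R2 ← R2 − 1·R1.
R3 ← R3 − 1·R1.
R2 ← R2 / (-1/6).
R1 ← R1 − 1·R2.
R3 ← R3 / (-3/5).
R2 ← R2 − 2·R3.
Rank is 3 with 4 unknowns, leaving x4 free.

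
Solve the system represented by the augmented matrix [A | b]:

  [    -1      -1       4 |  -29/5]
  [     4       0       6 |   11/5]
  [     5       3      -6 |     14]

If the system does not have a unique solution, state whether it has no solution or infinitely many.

x_1 = 14/5, x_2 = -3, x_3 = -3/2

Row-reduce the augmented matrix:
R1 ← R1 / (-1).
R2 ← R2 − 4·R1.
R3 ← R3 − 5·R1.
R2 ← R2 / (-4).
R1 ← R1 − 1·R2.
R3 ← R3 + 2·R2.
R3 ← R3 / (3).
R1 ← R1 − 3/2·R3.
R2 ← R2 + 11/2·R3.
Reading off the reduced rows gives x_1 = 14/5, x_2 = -3, x_3 = -3/2.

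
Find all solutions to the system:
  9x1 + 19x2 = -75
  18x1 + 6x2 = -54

Row-reduce the augmented matrix:
R1 ← R1 / (9).
R2 ← R2 − 18·R1.
R2 ← R2 / (-32).
R1 ← R1 − 19/9·R2.
Reading off the reduced rows gives x1 = -2, x2 = -3.

x1 = -2, x2 = -3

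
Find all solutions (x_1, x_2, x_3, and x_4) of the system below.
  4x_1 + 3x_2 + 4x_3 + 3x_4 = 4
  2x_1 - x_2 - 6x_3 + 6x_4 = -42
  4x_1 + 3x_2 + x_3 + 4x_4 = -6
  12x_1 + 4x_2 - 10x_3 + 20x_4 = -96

infinitely many solutions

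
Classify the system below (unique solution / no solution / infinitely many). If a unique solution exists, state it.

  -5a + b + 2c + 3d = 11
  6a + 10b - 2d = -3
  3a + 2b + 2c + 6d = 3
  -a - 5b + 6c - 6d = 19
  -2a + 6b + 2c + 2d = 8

Row-reduce:
R1 ← R1 / (-5).
R2 ← R2 − 6·R1.
R3 ← R3 − 3·R1.
R4 ← R4 + 1·R1.
R5 ← R5 + 2·R1.
R2 ← R2 / (56/5).
R1 ← R1 + 1/5·R2.
R3 ← R3 − 13/5·R2.
R4 ← R4 + 26/5·R2.
R5 ← R5 − 28/5·R2.
R3 ← R3 / (37/14).
R1 ← R1 + 5/14·R3.
R2 ← R2 − 3/14·R3.
R4 ← R4 − 47/7·R3.
R4 ← R4 / (-915/37).
R1 ← R1 − 16/37·R4.
R2 ← R2 + 17/37·R4.
R3 ← R3 − 104/37·R4.
Row 5 reduces to 0 = -3/2, a contradiction. The system is inconsistent.

no solution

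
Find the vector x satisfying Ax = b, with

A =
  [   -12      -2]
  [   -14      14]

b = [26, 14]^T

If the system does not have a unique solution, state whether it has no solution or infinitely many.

x_1 = -2, x_2 = -1

Row-reduce the augmented matrix:
R1 ← R1 / (-12).
R2 ← R2 + 14·R1.
R2 ← R2 / (49/3).
R1 ← R1 − 1/6·R2.
Reading off the reduced rows gives x_1 = -2, x_2 = -1.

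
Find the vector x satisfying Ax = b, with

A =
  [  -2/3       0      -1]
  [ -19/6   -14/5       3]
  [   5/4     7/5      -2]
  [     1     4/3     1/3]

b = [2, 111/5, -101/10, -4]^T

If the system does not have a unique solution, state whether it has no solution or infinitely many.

x_1 = -6, x_2 = 1, x_3 = 2

Row-reduce the augmented matrix:
R1 ← R1 / (-2/3).
R2 ← R2 + 19/6·R1.
R3 ← R3 − 5/4·R1.
R4 ← R4 − 1·R1.
R2 ← R2 / (-14/5).
R3 ← R3 − 7/5·R2.
R4 ← R4 − 4/3·R2.
Swap R3 and R4.
R3 ← R3 / (53/21).
R1 ← R1 − 3/2·R3.
R2 ← R2 + 155/56·R3.
R4 reduces to 0 = 0, so the extra equation is consistent.
Reading off the reduced rows gives x_1 = -6, x_2 = 1, x_3 = 2.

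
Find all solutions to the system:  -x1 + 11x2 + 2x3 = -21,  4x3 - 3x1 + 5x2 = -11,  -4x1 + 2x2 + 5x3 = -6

infinitely many solutions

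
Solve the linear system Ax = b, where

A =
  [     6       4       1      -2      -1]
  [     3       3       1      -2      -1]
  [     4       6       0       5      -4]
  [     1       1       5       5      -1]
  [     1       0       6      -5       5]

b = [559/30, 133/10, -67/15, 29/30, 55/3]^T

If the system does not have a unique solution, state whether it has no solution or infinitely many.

x_1 = 7/3, x_2 = -5/3, x_3 = 5/2, x_4 = -3, x_5 = -14/5

Row-reduce the augmented matrix:
R1 ← R1 / (6).
R2 ← R2 − 3·R1.
R3 ← R3 − 4·R1.
R4 ← R4 − 1·R1.
R5 ← R5 − 1·R1.
R1 ← R1 − 2/3·R2.
R3 ← R3 − 10/3·R2.
R4 ← R4 − 1/3·R2.
R5 ← R5 + 2/3·R2.
R3 ← R3 / (-7/3).
R1 ← R1 + 1/6·R3.
R2 ← R2 − 1/2·R3.
R4 ← R4 − 14/3·R3.
R5 ← R5 − 37/6·R3.
R4 ← R4 / (25).
R1 ← R1 + 5/14·R4.
R2 ← R2 − 15/14·R4.
R3 ← R3 + 29/7·R4.
R5 ← R5 − 283/14·R4.
R5 ← R5 / (641/175).
R1 ← R1 − 8/35·R5.
R2 ← R2 + 24/35·R5.
R3 ← R3 − 9/175·R5.
R4 ← R4 + 4/25·R5.
Reading off the reduced rows gives x_1 = 7/3, x_2 = -5/3, x_3 = 5/2, x_4 = -3, x_5 = -14/5.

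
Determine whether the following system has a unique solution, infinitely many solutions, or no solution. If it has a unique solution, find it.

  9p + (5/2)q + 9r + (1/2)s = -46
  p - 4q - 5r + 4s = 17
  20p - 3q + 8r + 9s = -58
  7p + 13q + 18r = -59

Row-reduce:
R1 ← R1 / (9).
R2 ← R2 − 1·R1.
R3 ← R3 − 20·R1.
R4 ← R4 − 7·R1.
R2 ← R2 / (-77/18).
R1 ← R1 − 5/18·R2.
R3 ← R3 + 77/9·R2.
R4 ← R4 − 199/18·R2.
Swap R3 and R4.
R3 ← R3 / (-347/77).
R1 ← R1 − 47/77·R3.
R2 ← R2 − 108/77·R3.
Rank is 3 with 4 unknowns, leaving s free.

infinitely many solutions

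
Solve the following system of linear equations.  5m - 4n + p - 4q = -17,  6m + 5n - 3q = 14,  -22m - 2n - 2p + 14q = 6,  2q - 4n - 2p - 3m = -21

Row-reduce:
R1 ← R1 / (5).
R2 ← R2 − 6·R1.
R3 ← R3 + 22·R1.
R4 ← R4 + 3·R1.
R2 ← R2 / (49/5).
R1 ← R1 + 4/5·R2.
R3 ← R3 + 98/5·R2.
R4 ← R4 + 32/5·R2.
Swap R3 and R4.
R3 ← R3 / (-107/49).
R1 ← R1 − 5/49·R3.
R2 ← R2 + 6/49·R3.
Rank is 3 with 4 unknowns, leaving q free.

infinitely many solutions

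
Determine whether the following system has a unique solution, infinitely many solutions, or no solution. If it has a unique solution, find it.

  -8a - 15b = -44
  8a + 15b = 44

infinitely many solutions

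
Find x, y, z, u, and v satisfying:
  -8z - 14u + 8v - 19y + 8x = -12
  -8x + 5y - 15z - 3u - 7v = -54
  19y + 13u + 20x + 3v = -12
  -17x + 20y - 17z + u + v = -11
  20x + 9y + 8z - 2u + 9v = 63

Row-reduce the augmented matrix:
R1 ← R1 / (8).
R2 ← R2 + 8·R1.
R3 ← R3 − 20·R1.
R4 ← R4 + 17·R1.
R5 ← R5 − 20·R1.
R2 ← R2 / (-14).
R1 ← R1 + 19/8·R2.
R3 ← R3 − 133/2·R2.
R4 ← R4 + 163/8·R2.
R5 ← R5 − 113/2·R2.
R3 ← R3 / (-357/4).
R1 ← R1 − 325/112·R3.
R2 ← R2 − 23/14·R3.
R4 ← R4 + 59/112·R3.
R5 ← R5 + 1815/28·R3.
R4 ← R4 / (-38141/9996).
R1 ← R1 − 691/9996·R4.
R2 ← R2 − 1528/2499·R4.
R3 ← R3 − 131/357·R4.
R5 ← R5 + 9847/833·R4.
R5 ← R5 / (-43949/887).
R1 ← R1 − 27962/38141·R5.
R2 ← R2 − 90238/38141·R5.
R3 ← R3 − 66186/38141·R5.
R4 ← R4 + 166103/38141·R5.
Reading off the reduced rows gives x = -1, y = 2, z = 4, u = -3, v = 3.

x = -1, y = 2, z = 4, u = -3, v = 3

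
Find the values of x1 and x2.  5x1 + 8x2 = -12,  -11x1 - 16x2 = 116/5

x1 = 4/5, x2 = -2

Row-reduce the augmented matrix:
R1 ← R1 / (5).
R2 ← R2 + 11·R1.
R2 ← R2 / (8/5).
R1 ← R1 − 8/5·R2.
Reading off the reduced rows gives x1 = 4/5, x2 = -2.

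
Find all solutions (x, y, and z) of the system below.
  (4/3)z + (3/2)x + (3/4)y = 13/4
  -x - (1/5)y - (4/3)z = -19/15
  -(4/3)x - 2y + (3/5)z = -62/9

x = 2/3, y = 3, z = 0

Row-reduce the augmented matrix:
R1 ← R1 / (3/2).
R2 ← R2 + 1·R1.
R3 ← R3 + 4/3·R1.
R2 ← R2 / (3/10).
R1 ← R1 − 1/2·R2.
R3 ← R3 + 4/3·R2.
R3 ← R3 / (-77/405).
R1 ← R1 − 44/27·R3.
R2 ← R2 + 40/27·R3.
Reading off the reduced rows gives x = 2/3, y = 3, z = 0.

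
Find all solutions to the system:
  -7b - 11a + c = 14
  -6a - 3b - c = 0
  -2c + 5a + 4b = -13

Row-reduce:
R1 ← R1 / (-11).
R2 ← R2 + 6·R1.
R3 ← R3 − 5·R1.
R2 ← R2 / (9/11).
R1 ← R1 − 7/11·R2.
R3 ← R3 − 9/11·R2.
Row 3 reduces to 0 = 1, a contradiction. The system is inconsistent.

no solution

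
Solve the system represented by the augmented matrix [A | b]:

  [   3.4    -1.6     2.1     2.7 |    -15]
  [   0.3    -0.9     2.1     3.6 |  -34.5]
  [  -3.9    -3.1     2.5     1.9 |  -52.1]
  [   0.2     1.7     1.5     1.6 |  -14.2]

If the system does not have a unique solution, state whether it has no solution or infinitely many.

x_1 = 5, x_2 = 2, x_3 = -6, x_4 = -6

Row-reduce the augmented matrix:
R1 ← R1 / (17/5).
R2 ← R2 − 3/10·R1.
R3 ← R3 + 39/10·R1.
R4 ← R4 − 1/5·R1.
R2 ← R2 / (-129/170).
R1 ← R1 + 8/17·R2.
R3 ← R3 + 839/170·R2.
R4 ← R4 − 61/34·R2.
R3 ← R3 / (-1622/215).
R1 ← R1 + 49/86·R3.
R2 ← R2 + 217/86·R3.
R4 ← R4 − 5077/860·R3.
R4 ← R4 / (-247167/64880).
R1 ← R1 + 109/6488·R4.
R2 ← R2 − 7859/6488·R4.
R3 ← R3 − 7253/3244·R4.
Reading off the reduced rows gives x_1 = 5, x_2 = 2, x_3 = -6, x_4 = -6.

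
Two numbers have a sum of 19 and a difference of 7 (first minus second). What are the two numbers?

first number: 13, second number: 6

Let x = first number, y = second number.
  x + y = 19
  x - y = 7
From equation 1: x = 19 − y.
Substitute into equation 2 and solve: y = 6.
Then x = 13.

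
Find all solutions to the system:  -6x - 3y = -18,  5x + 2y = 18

x = 6, y = -6

Row-reduce the augmented matrix:
R1 ← R1 / (-6).
R2 ← R2 − 5·R1.
R2 ← R2 / (-1/2).
R1 ← R1 − 1/2·R2.
Reading off the reduced rows gives x = 6, y = -6.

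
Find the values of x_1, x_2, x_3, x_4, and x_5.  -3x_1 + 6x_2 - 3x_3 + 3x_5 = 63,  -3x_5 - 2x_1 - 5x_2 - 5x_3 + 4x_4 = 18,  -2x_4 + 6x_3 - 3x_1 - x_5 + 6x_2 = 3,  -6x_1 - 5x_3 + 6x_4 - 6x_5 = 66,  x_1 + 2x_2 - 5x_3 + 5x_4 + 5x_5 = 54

x_1 = -3, x_2 = 6, x_3 = -6, x_4 = 3, x_5 = 0

Row-reduce the augmented matrix:
R1 ← R1 / (-3).
R2 ← R2 + 2·R1.
R3 ← R3 + 3·R1.
R4 ← R4 + 6·R1.
R5 ← R5 − 1·R1.
R2 ← R2 / (-9).
R1 ← R1 + 2·R2.
R4 ← R4 + 12·R2.
R5 ← R5 − 4·R2.
R3 ← R3 / (9).
R1 ← R1 − 5/3·R3.
R2 ← R2 − 1/3·R3.
R4 ← R4 − 5·R3.
R5 ← R5 + 22/3·R3.
R4 ← R4 / (16/9).
R1 ← R1 + 14/27·R4.
R2 ← R2 + 10/27·R4.
R3 ← R3 + 2/9·R4.
R5 ← R5 − 139/27·R4.
R5 ← R5 / (343/36).
R1 ← R1 + 1/18·R5.
R2 ← R2 − 1/18·R5.
R3 ← R3 + 5/6·R5.
R4 ← R4 + 7/4·R5.
Reading off the reduced rows gives x_1 = -3, x_2 = 6, x_3 = -6, x_4 = 3, x_5 = 0.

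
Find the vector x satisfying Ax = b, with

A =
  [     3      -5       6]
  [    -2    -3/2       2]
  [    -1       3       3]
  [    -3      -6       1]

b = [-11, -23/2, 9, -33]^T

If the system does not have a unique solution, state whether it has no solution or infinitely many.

Row-reduce:
R1 ← R1 / (3).
R2 ← R2 + 2·R1.
R3 ← R3 + 1·R1.
R4 ← R4 + 3·R1.
R2 ← R2 / (-29/6).
R1 ← R1 + 5/3·R2.
R3 ← R3 − 4/3·R2.
R4 ← R4 + 11·R2.
R3 ← R3 / (193/29).
R1 ← R1 + 2/29·R3.
R2 ← R2 + 36/29·R3.
R4 ← R4 + 193/29·R3.
Row 4 reduces to 0 = -1, a contradiction. The system is inconsistent.

no solution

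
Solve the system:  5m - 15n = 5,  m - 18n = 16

m = -2, n = -1

Row-reduce the augmented matrix:
R1 ← R1 / (5).
R2 ← R2 − 1·R1.
R2 ← R2 / (-15).
R1 ← R1 + 3·R2.
Reading off the reduced rows gives m = -2, n = -1.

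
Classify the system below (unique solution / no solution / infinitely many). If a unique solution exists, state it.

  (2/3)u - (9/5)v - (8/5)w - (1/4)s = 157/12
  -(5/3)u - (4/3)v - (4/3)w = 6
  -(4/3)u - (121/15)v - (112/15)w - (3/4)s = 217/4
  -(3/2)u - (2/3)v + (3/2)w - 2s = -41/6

no solution

Row-reduce:
R1 ← R1 / (2/3).
R2 ← R2 + 5/3·R1.
R3 ← R3 + 4/3·R1.
R4 ← R4 + 3/2·R1.
R2 ← R2 / (-35/6).
R1 ← R1 + 27/10·R2.
R3 ← R3 + 35/3·R2.
R4 ← R4 + 283/60·R2.
Swap R3 and R4.
R3 ← R3 / (2323/1050).
R1 ← R1 − 12/175·R3.
R2 ← R2 − 32/35·R3.
Row 4 reduces to 0 = 3, a contradiction. The system is inconsistent.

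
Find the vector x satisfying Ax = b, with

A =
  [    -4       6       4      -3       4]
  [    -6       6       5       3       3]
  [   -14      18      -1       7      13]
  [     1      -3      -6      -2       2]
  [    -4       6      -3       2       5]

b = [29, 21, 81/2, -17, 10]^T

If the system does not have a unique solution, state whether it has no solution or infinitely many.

Row-reduce:
R1 ← R1 / (-4).
R2 ← R2 + 6·R1.
R3 ← R3 + 14·R1.
R4 ← R4 − 1·R1.
R5 ← R5 + 4·R1.
R2 ← R2 / (-3).
R1 ← R1 + 3/2·R2.
R3 ← R3 + 3·R2.
R4 ← R4 + 3/2·R2.
R3 ← R3 / (-14).
R1 ← R1 + 1/2·R3.
R2 ← R2 − 1/3·R3.
R4 ← R4 + 9/2·R3.
R5 ← R5 + 7·R3.
R4 ← R4 / (-68/7).
R1 ← R1 + 47/14·R4.
R2 ← R2 + 95/42·R4.
R3 ← R3 + 5/7·R4.
Row 5 reduces to 0 = 1/4, a contradiction. The system is inconsistent.

no solution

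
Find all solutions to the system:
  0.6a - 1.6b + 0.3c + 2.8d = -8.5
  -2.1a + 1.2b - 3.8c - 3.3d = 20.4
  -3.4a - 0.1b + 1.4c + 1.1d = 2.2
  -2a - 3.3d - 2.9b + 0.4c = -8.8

Row-reduce the augmented matrix:
R1 ← R1 / (3/5).
R2 ← R2 + 21/10·R1.
R3 ← R3 + 17/5·R1.
R4 ← R4 + 2·R1.
R2 ← R2 / (-22/5).
R1 ← R1 + 8/3·R2.
R3 ← R3 + 55/6·R2.
R4 ← R4 + 247/30·R2.
R3 ← R3 / (2119/240).
R1 ← R1 − 13/6·R3.
R2 ← R2 − 5/8·R3.
R4 ← R4 − 1571/240·R3.
R4 ← R4 / (-202061/23309).
R1 ← R1 + 203/1793·R4.
R2 ← R2 + 40085/23309·R4.
R3 ← R3 − 822/2119·R4.
Reading off the reduced rows gives a = -2, b = 4, c = -3, d = 0.

a = -2, b = 4, c = -3, d = 0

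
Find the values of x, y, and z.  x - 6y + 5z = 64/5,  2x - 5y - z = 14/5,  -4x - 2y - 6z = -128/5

Row-reduce the augmented matrix:
R2 ← R2 − 2·R1.
R3 ← R3 + 4·R1.
R2 ← R2 / (7).
R1 ← R1 + 6·R2.
R3 ← R3 + 26·R2.
R3 ← R3 / (-188/7).
R1 ← R1 + 31/7·R3.
R2 ← R2 + 11/7·R3.
Reading off the reduced rows gives x = 3, y = 1/5, z = 11/5.

x = 3, y = 1/5, z = 11/5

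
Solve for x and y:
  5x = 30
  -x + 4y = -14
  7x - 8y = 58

Row-reduce the augmented matrix:
R1 ← R1 / (5).
R2 ← R2 + 1·R1.
R3 ← R3 − 7·R1.
R2 ← R2 / (4).
R3 ← R3 + 8·R2.
R3 reduces to 0 = 0, so the extra equation is consistent.
Reading off the reduced rows gives x = 6, y = -2.

x = 6, y = -2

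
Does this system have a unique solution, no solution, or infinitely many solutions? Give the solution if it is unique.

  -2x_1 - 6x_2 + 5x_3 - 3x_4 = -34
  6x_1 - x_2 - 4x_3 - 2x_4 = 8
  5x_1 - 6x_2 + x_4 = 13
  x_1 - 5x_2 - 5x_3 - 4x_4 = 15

Row-reduce the augmented matrix:
R1 ← R1 / (-2).
R2 ← R2 − 6·R1.
R3 ← R3 − 5·R1.
R4 ← R4 − 1·R1.
R2 ← R2 / (-19).
R1 ← R1 − 3·R2.
R3 ← R3 + 21·R2.
R4 ← R4 + 8·R2.
R3 ← R3 / (13/38).
R1 ← R1 + 29/38·R3.
R2 ← R2 + 11/19·R3.
R4 ← R4 + 271/38·R3.
R4 ← R4 / (1522/13).
R1 ← R1 − 161/13·R4.
R2 ← R2 − 132/13·R4.
R3 ← R3 − 215/13·R4.
Reading off the reduced rows gives x_1 = -1, x_2 = -2, x_3 = -6, x_4 = 6.

x_1 = -1, x_2 = -2, x_3 = -6, x_4 = 6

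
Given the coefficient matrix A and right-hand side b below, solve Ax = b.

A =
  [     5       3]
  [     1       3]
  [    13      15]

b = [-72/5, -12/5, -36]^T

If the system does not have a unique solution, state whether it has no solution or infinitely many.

Row-reduce the augmented matrix:
R1 ← R1 / (5).
R2 ← R2 − 1·R1.
R3 ← R3 − 13·R1.
R2 ← R2 / (12/5).
R1 ← R1 − 3/5·R2.
R3 ← R3 − 36/5·R2.
R3 reduces to 0 = 0, so the extra equation is consistent.
Reading off the reduced rows gives x_1 = -3, x_2 = 1/5.

x_1 = -3, x_2 = 1/5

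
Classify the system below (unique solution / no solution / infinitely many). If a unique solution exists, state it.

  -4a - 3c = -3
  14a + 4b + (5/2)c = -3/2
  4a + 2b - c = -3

infinitely many solutions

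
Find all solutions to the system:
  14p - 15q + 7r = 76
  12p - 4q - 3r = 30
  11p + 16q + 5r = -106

p = 0, q = -6, r = -2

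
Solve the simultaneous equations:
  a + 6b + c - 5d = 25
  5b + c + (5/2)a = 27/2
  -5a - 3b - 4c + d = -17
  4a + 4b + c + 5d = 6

no solution

Row-reduce:
R2 ← R2 − 5/2·R1.
R3 ← R3 + 5·R1.
R4 ← R4 − 4·R1.
R2 ← R2 / (-10).
R1 ← R1 − 6·R2.
R3 ← R3 − 27·R2.
R4 ← R4 + 20·R2.
R3 ← R3 / (-61/20).
R1 ← R1 − 1/10·R3.
R2 ← R2 − 3/20·R3.
Row 4 reduces to 0 = 4, a contradiction. The system is inconsistent.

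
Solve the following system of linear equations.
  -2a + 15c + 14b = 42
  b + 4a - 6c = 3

Row-reduce:
R1 ← R1 / (-2).
R2 ← R2 − 4·R1.
R2 ← R2 / (29).
R1 ← R1 + 7·R2.
Rank is 2 with 3 unknowns, leaving c free.

infinitely many solutions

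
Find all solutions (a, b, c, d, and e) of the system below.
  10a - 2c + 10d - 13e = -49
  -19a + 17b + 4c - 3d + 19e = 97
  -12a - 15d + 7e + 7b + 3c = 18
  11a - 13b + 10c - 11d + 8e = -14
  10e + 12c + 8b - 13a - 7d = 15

a = 0, b = 1, c = -3, d = 1, e = 5

Row-reduce the augmented matrix:
R1 ← R1 / (10).
R2 ← R2 + 19·R1.
R3 ← R3 + 12·R1.
R4 ← R4 − 11·R1.
R5 ← R5 + 13·R1.
R2 ← R2 / (17).
R3 ← R3 − 7·R2.
R4 ← R4 + 13·R2.
R5 ← R5 − 8·R2.
R3 ← R3 / (44/85).
R1 ← R1 + 1/5·R3.
R2 ← R2 − 1/85·R3.
R4 ← R4 − 210/17·R3.
R5 ← R5 − 791/85·R3.
R4 ← R4 / (4819/22).
R1 ← R1 + 119/44·R4.
R2 ← R2 − 51/44·R4.
R3 ← R3 + 815/44·R4.
R5 ← R5 − 7517/44·R4.
R5 ← R5 / (-213769/9638).
R1 ← R1 + 7961/4819·R5.
R2 ← R2 + 10387/9638·R5.
R3 ← R3 − 9906/4819·R5.
R4 ← R4 − 7355/9638·R5.
Reading off the reduced rows gives a = 0, b = 1, c = -3, d = 1, e = 5.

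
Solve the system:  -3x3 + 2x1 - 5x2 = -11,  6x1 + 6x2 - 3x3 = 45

infinitely many solutions

Row-reduce:
R1 ← R1 / (2).
R2 ← R2 − 6·R1.
R2 ← R2 / (21).
R1 ← R1 + 5/2·R2.
Rank is 2 with 3 unknowns, leaving x3 free.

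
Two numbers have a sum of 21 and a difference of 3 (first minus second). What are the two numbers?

Let x = first number, y = second number.
  x + y = 21
  -y + x = 3
From equation 1: x = 21 − y.
Substitute into equation 2 and solve: y = 9.
Then x = 12.

first number: 12, second number: 9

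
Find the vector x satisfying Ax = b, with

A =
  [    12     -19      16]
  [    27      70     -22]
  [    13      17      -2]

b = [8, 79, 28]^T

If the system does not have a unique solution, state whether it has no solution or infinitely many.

Row-reduce:
R1 ← R1 / (12).
R2 ← R2 − 27·R1.
R3 ← R3 − 13·R1.
R2 ← R2 / (451/4).
R1 ← R1 + 19/12·R2.
R3 ← R3 − 451/12·R2.
Row 3 reduces to 0 = -1, a contradiction. The system is inconsistent.

no solution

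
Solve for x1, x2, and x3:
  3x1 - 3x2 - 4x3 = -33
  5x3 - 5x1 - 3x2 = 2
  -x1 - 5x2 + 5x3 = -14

x1 = -1, x2 = 6, x3 = 3

Row-reduce the augmented matrix:
R1 ← R1 / (3).
R2 ← R2 + 5·R1.
R3 ← R3 + 1·R1.
R2 ← R2 / (-8).
R1 ← R1 + 1·R2.
R3 ← R3 + 6·R2.
R3 ← R3 / (59/12).
R1 ← R1 + 9/8·R3.
R2 ← R2 − 5/24·R3.
Reading off the reduced rows gives x1 = -1, x2 = 6, x3 = 3.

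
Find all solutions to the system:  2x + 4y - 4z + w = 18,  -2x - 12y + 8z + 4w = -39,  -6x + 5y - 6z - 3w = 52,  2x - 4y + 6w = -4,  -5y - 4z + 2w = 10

no solution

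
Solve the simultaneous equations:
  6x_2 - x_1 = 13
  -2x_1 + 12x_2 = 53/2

no solution

Row-reduce:
R1 ← R1 / (-1).
R2 ← R2 + 2·R1.
Row 2 reduces to 0 = 1/2, a contradiction. The system is inconsistent.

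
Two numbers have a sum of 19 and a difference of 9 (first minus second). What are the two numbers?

Let x = first number, y = second number.
  x + y = 19
  x - y = 9
From equation 1: x = 19 − y.
Substitute into equation 2 and solve: y = 5.
Then x = 14.

first number: 14, second number: 5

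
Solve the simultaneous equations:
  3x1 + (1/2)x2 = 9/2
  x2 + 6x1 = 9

infinitely many solutions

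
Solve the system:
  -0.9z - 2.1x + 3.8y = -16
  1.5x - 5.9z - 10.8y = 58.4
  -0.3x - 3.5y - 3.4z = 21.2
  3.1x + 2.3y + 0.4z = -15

x = -1, y = -5, z = -1

Row-reduce the augmented matrix:
R1 ← R1 / (-21/10).
R2 ← R2 − 3/2·R1.
R3 ← R3 + 3/10·R1.
R4 ← R4 − 31/10·R1.
R2 ← R2 / (-283/35).
R1 ← R1 + 38/21·R2.
R3 ← R3 + 283/70·R2.
R4 ← R4 − 1661/210·R2.
Swap R3 and R4.
R3 ← R3 / (-31111/4245).
R1 ← R1 − 1607/849·R3.
R2 ← R2 − 229/283·R3.
R4 reduces to 0 = 0, so the extra equation is consistent.
Reading off the reduced rows gives x = -1, y = -5, z = -1.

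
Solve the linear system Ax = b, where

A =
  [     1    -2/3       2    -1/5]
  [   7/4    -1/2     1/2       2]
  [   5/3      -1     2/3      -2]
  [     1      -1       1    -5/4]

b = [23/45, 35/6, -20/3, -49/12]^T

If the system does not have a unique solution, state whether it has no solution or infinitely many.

x_1 = 0, x_2 = 4/3, x_3 = 1, x_4 = 3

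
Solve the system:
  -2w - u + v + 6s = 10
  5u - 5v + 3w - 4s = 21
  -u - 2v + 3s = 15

Row-reduce:
R1 ← R1 / (-1).
R2 ← R2 − 5·R1.
R3 ← R3 + 1·R1.
Swap R2 and R3.
R2 ← R2 / (-3).
R1 ← R1 + 1·R2.
R3 ← R3 / (-7).
R1 ← R1 − 4/3·R3.
R2 ← R2 + 2/3·R3.
Rank is 3 with 4 unknowns, leaving s free.

infinitely many solutions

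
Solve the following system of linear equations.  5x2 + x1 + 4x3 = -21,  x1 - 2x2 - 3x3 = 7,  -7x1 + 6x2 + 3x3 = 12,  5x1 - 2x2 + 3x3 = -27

no solution

Row-reduce:
R2 ← R2 − 1·R1.
R3 ← R3 + 7·R1.
R4 ← R4 − 5·R1.
R2 ← R2 / (-7).
R1 ← R1 − 5·R2.
R3 ← R3 − 41·R2.
R4 ← R4 + 27·R2.
R3 ← R3 / (-10).
R1 ← R1 + 1·R3.
R2 ← R2 − 1·R3.
R4 ← R4 − 10·R3.
Row 4 reduces to 0 = -1, a contradiction. The system is inconsistent.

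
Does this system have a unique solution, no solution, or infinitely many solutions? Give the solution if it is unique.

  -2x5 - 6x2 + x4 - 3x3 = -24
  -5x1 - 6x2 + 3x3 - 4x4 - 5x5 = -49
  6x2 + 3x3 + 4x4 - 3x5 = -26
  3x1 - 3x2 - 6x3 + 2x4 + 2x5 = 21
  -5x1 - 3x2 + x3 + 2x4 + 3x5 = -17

Row-reduce the augmented matrix:
Swap R1 and R2.
R1 ← R1 / (-5).
R4 ← R4 − 3·R1.
R5 ← R5 + 5·R1.
R2 ← R2 / (-6).
R1 ← R1 − 6/5·R2.
R3 ← R3 − 6·R2.
R4 ← R4 + 33/5·R2.
R5 ← R5 − 3·R2.
Swap R3 and R4.
R3 ← R3 / (-9/10).
R1 ← R1 + 6/5·R3.
R2 ← R2 − 1/2·R3.
R5 ← R5 + 7/2·R3.
R4 ← R4 / (5).
R1 ← R1 − 3·R4.
R2 ← R2 + 1·R4.
R3 ← R3 − 5/3·R4.
R5 ← R5 − 37/3·R4.
R5 ← R5 / (44/3).
R1 ← R1 − 2·R5.
R3 ← R3 − 1/3·R5.
R4 ← R4 + 1·R5.
Reading off the reduced rows gives x1 = 1, x2 = 4, x3 = -5, x4 = -5, x5 = 5.

x1 = 1, x2 = 4, x3 = -5, x4 = -5, x5 = 5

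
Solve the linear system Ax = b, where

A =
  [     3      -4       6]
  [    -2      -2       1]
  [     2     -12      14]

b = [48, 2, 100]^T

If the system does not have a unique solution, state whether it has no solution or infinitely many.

Row-reduce:
R1 ← R1 / (3).
R2 ← R2 + 2·R1.
R3 ← R3 − 2·R1.
R2 ← R2 / (-14/3).
R1 ← R1 + 4/3·R2.
R3 ← R3 + 28/3·R2.
Rank is 2 with 3 unknowns, leaving x_3 free.

infinitely many solutions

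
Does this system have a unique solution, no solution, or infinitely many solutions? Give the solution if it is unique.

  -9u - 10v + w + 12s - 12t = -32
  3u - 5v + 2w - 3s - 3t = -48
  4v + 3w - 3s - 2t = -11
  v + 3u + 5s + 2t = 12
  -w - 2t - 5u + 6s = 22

no solution

Row-reduce:
R1 ← R1 / (-9).
R2 ← R2 − 3·R1.
R4 ← R4 − 3·R1.
R5 ← R5 + 5·R1.
R2 ← R2 / (-25/3).
R1 ← R1 − 10/9·R2.
R3 ← R3 − 4·R2.
R4 ← R4 + 7/3·R2.
R5 ← R5 − 50/9·R2.
R3 ← R3 / (103/25).
R1 ← R1 − 1/5·R3.
R2 ← R2 + 7/25·R3.
R4 ← R4 + 8/25·R3.
R4 ← R4 / (878/103).
R1 ← R1 + 111/103·R4.
R2 ← R2 + 30/103·R4.
R3 ← R3 + 63/103·R4.
Row 5 reduces to 0 = 2/3, a contradiction. The system is inconsistent.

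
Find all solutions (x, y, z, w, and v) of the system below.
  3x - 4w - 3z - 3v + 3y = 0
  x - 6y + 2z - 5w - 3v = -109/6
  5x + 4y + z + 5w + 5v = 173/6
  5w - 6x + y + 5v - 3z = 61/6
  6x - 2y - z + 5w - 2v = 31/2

x = 2, y = 2/3, z = -4/3, w = 3/2, v = 2

Row-reduce the augmented matrix:
R1 ← R1 / (3).
R2 ← R2 − 1·R1.
R3 ← R3 − 5·R1.
R4 ← R4 + 6·R1.
R5 ← R5 − 6·R1.
R2 ← R2 / (-7).
R1 ← R1 − 1·R2.
R3 ← R3 + 1·R2.
R4 ← R4 − 7·R2.
R5 ← R5 + 8·R2.
R3 ← R3 / (39/7).
R1 ← R1 + 4/7·R3.
R2 ← R2 + 3/7·R3.
R4 ← R4 + 6·R3.
R5 ← R5 − 11/7·R3.
R4 ← R4 / (84/13).
R1 ← R1 + 71/117·R4.
R2 ← R2 − 19/13·R4.
R3 ← R3 − 256/117·R4.
R5 ← R5 − 1609/117·R4.
R5 ← R5 / (-497/36).
R1 ← R1 − 19/36·R5.
R2 ← R2 + 3/4·R5.
R3 ← R3 + 8/9·R5.
R4 ← R4 − 5/4·R5.
Reading off the reduced rows gives x = 2, y = 2/3, z = -4/3, w = 3/2, v = 2.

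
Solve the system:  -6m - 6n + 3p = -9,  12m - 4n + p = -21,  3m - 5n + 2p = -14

no solution

Row-reduce:
R1 ← R1 / (-6).
R2 ← R2 − 12·R1.
R3 ← R3 − 3·R1.
R2 ← R2 / (-16).
R1 ← R1 − 1·R2.
R3 ← R3 + 8·R2.
Row 3 reduces to 0 = 1, a contradiction. The system is inconsistent.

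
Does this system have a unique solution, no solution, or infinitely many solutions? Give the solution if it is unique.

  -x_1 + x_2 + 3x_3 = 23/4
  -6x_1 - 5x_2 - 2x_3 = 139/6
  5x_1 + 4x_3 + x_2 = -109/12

x_1 = -11/4, x_2 = -2, x_3 = 5/3

Row-reduce the augmented matrix:
R1 ← R1 / (-1).
R2 ← R2 + 6·R1.
R3 ← R3 − 5·R1.
R2 ← R2 / (-11).
R1 ← R1 + 1·R2.
R3 ← R3 − 6·R2.
R3 ← R3 / (89/11).
R1 ← R1 + 13/11·R3.
R2 ← R2 − 20/11·R3.
Reading off the reduced rows gives x_1 = -11/4, x_2 = -2, x_3 = 5/3.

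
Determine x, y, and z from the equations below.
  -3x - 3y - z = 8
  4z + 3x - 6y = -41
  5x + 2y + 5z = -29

x = -5, y = 3, z = -2

Row-reduce the augmented matrix:
R1 ← R1 / (-3).
R2 ← R2 − 3·R1.
R3 ← R3 − 5·R1.
R2 ← R2 / (-9).
R1 ← R1 − 1·R2.
R3 ← R3 + 3·R2.
R3 ← R3 / (7/3).
R1 ← R1 − 2/3·R3.
R2 ← R2 + 1/3·R3.
Reading off the reduced rows gives x = -5, y = 3, z = -2.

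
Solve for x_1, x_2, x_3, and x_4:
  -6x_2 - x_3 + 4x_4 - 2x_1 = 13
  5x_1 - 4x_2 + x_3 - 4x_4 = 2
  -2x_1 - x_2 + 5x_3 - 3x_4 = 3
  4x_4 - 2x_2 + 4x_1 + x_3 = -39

x_1 = -5, x_2 = -3, x_3 = -5, x_4 = -5

Row-reduce the augmented matrix:
R1 ← R1 / (-2).
R2 ← R2 − 5·R1.
R3 ← R3 + 2·R1.
R4 ← R4 − 4·R1.
R2 ← R2 / (-19).
R1 ← R1 − 3·R2.
R3 ← R3 − 5·R2.
R4 ← R4 + 14·R2.
R3 ← R3 / (213/38).
R1 ← R1 − 5/19·R3.
R2 ← R2 − 3/38·R3.
R4 ← R4 − 2/19·R3.
R4 ← R4 / (1636/213).
R1 ← R1 + 170/213·R4.
R2 ← R2 + 17/71·R4.
R3 ← R3 + 206/213·R4.
Reading off the reduced rows gives x_1 = -5, x_2 = -3, x_3 = -5, x_4 = -5.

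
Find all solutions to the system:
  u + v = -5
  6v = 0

u = -5, v = 0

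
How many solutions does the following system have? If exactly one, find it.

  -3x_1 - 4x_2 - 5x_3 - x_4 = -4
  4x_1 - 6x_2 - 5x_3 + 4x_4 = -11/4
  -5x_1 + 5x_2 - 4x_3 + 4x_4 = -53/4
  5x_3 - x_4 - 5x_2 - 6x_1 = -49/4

Row-reduce the augmented matrix:
R1 ← R1 / (-3).
R2 ← R2 − 4·R1.
R3 ← R3 + 5·R1.
R4 ← R4 + 6·R1.
R2 ← R2 / (-34/3).
R1 ← R1 − 4/3·R2.
R3 ← R3 − 35/3·R2.
R4 ← R4 − 3·R2.
R3 ← R3 / (-261/34).
R1 ← R1 − 5/17·R3.
R2 ← R2 − 35/34·R3.
R4 ← R4 − 405/34·R3.
R4 ← R4 / (428/29).
R1 ← R1 − 253/261·R4.
R2 ← R2 − 233/261·R4.
R3 ← R3 + 286/261·R4.
Reading off the reduced rows gives x_1 = 7/4, x_2 = 1/2, x_3 = -1/4, x_4 = -2.

x_1 = 7/4, x_2 = 1/2, x_3 = -1/4, x_4 = -2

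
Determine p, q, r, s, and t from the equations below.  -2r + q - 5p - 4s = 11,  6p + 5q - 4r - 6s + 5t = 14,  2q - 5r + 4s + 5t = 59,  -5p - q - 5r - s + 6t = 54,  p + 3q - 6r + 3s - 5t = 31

p = -2, q = 1, r = -6, s = 3, t = 3

Row-reduce the augmented matrix:
R1 ← R1 / (-5).
R2 ← R2 − 6·R1.
R4 ← R4 + 5·R1.
R5 ← R5 − 1·R1.
R2 ← R2 / (31/5).
R1 ← R1 + 1/5·R2.
R3 ← R3 − 2·R2.
R4 ← R4 + 2·R2.
R5 ← R5 − 16/5·R2.
R3 ← R3 / (-91/31).
R1 ← R1 − 6/31·R3.
R2 ← R2 + 32/31·R3.
R4 ← R4 + 157/31·R3.
R5 ← R5 + 96/31·R3.
R4 ← R4 / (-1219/91).
R1 ← R1 − 86/91·R4.
R2 ← R2 + 398/91·R4.
R3 ← R3 + 232/91·R4.
R5 ← R5 + 11/91·R4.
R5 ← R5 / (-592/53).
R1 ← R1 − 27/53·R5.
R2 ← R2 + 51/53·R5.
R3 ← R3 + 79/53·R5.
R4 ← R4 + 7/53·R5.
Reading off the reduced rows gives p = -2, q = 1, r = -6, s = 3, t = 3.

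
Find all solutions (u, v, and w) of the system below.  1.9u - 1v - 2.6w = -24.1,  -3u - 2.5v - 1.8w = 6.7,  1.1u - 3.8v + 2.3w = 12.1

u = -5, v = -1, w = 6

Row-reduce the augmented matrix:
R1 ← R1 / (19/10).
R2 ← R2 + 3·R1.
R3 ← R3 − 11/10·R1.
R2 ← R2 / (-155/38).
R1 ← R1 + 10/19·R2.
R3 ← R3 + 306/95·R2.
R3 ← R3 / (65631/7750).
R1 ← R1 + 94/155·R3.
R2 ← R2 − 1122/775·R3.
Reading off the reduced rows gives u = -5, v = -1, w = 6.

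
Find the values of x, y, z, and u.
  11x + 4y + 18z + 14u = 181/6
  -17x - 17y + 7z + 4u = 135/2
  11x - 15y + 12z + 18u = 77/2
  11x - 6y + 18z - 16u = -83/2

Row-reduce the augmented matrix:
R1 ← R1 / (11).
R2 ← R2 + 17·R1.
R3 ← R3 − 11·R1.
R4 ← R4 − 11·R1.
R2 ← R2 / (-119/11).
R1 ← R1 − 4/11·R2.
R3 ← R3 + 19·R2.
R4 ← R4 + 10·R2.
R3 ← R3 / (-7991/119).
R1 ← R1 − 334/119·R3.
R2 ← R2 + 383/119·R3.
R4 ← R4 + 3830/119·R3.
R4 ← R4 / (-271970/7991).
R1 ← R1 − 3354/7991·R4.
R2 ← R2 + 3224/7991·R4.
R3 ← R3 − 4882/7991·R4.
Reading off the reduced rows gives x = -5/2, y = -1/3, z = 4/3, u = 5/2.

x = -5/2, y = -1/3, z = 4/3, u = 5/2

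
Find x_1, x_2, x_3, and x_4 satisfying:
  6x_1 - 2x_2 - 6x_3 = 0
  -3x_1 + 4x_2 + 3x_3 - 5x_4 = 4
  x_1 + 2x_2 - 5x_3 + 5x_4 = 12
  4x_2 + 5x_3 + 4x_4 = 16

x_1 = 1, x_2 = 3, x_3 = 0, x_4 = 1

Row-reduce the augmented matrix:
R1 ← R1 / (6).
R2 ← R2 + 3·R1.
R3 ← R3 − 1·R1.
R2 ← R2 / (3).
R1 ← R1 + 1/3·R2.
R3 ← R3 − 7/3·R2.
R4 ← R4 − 4·R2.
R3 ← R3 / (-4).
R1 ← R1 + 1·R3.
R4 ← R4 − 5·R3.
R4 ← R4 / (196/9).
R1 ← R1 + 25/9·R4.
R2 ← R2 + 5/3·R4.
R3 ← R3 + 20/9·R4.
Reading off the reduced rows gives x_1 = 1, x_2 = 3, x_3 = 0, x_4 = 1.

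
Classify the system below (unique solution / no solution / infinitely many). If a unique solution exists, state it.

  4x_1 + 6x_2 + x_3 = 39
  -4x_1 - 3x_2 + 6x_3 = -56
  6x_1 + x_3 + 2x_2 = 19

Row-reduce the augmented matrix:
R1 ← R1 / (4).
R2 ← R2 + 4·R1.
R3 ← R3 − 6·R1.
R2 ← R2 / (3).
R1 ← R1 − 3/2·R2.
R3 ← R3 + 7·R2.
R3 ← R3 / (95/6).
R1 ← R1 + 13/4·R3.
R2 ← R2 − 7/3·R3.
Reading off the reduced rows gives x_1 = 2, x_2 = 6, x_3 = -5.

x_1 = 2, x_2 = 6, x_3 = -5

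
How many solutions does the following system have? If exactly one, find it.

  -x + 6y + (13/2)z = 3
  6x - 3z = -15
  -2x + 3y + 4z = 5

no solution

Row-reduce:
R1 ← R1 / (-1).
R2 ← R2 − 6·R1.
R3 ← R3 + 2·R1.
R2 ← R2 / (36).
R1 ← R1 + 6·R2.
R3 ← R3 + 9·R2.
Row 3 reduces to 0 = -1/4, a contradiction. The system is inconsistent.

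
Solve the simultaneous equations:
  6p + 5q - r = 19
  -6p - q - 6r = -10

Row-reduce:
R1 ← R1 / (6).
R2 ← R2 + 6·R1.
R2 ← R2 / (4).
R1 ← R1 − 5/6·R2.
Rank is 2 with 3 unknowns, leaving r free.

infinitely many solutions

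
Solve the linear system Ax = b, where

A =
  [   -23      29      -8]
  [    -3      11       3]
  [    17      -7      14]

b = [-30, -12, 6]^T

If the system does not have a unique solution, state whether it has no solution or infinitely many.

Row-reduce:
R1 ← R1 / (-23).
R2 ← R2 + 3·R1.
R3 ← R3 − 17·R1.
R2 ← R2 / (166/23).
R1 ← R1 + 29/23·R2.
R3 ← R3 − 332/23·R2.
Rank is 2 with 3 unknowns, leaving x_3 free.

infinitely many solutions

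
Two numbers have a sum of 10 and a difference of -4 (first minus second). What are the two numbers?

first number: 3, second number: 7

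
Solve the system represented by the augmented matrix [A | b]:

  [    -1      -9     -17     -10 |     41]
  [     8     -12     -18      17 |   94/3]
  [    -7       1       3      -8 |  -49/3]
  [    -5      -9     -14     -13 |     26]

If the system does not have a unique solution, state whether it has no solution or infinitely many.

x_1 = 3, x_2 = 1, x_3 = -7/3, x_4 = -4/3

Row-reduce the augmented matrix:
R1 ← R1 / (-1).
R2 ← R2 − 8·R1.
R3 ← R3 + 7·R1.
R4 ← R4 + 5·R1.
R2 ← R2 / (-84).
R1 ← R1 − 9·R2.
R3 ← R3 − 64·R2.
R4 ← R4 − 36·R2.
R3 ← R3 / (14/3).
R1 ← R1 − 1/2·R3.
R2 ← R2 − 11/6·R3.
R4 ← R4 − 5·R3.
R4 ← R4 / (-5).
R1 ← R1 − 7/4·R4.
R2 ← R2 + 19/4·R4.
R3 ← R3 − 3·R4.
Reading off the reduced rows gives x_1 = 3, x_2 = 1, x_3 = -7/3, x_4 = -4/3.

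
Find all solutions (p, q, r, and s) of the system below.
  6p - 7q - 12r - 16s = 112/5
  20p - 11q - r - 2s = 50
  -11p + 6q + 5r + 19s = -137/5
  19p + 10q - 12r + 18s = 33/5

Row-reduce the augmented matrix:
R1 ← R1 / (6).
R2 ← R2 − 20·R1.
R3 ← R3 + 11·R1.
R4 ← R4 − 19·R1.
R2 ← R2 / (37/3).
R1 ← R1 + 7/6·R2.
R3 ← R3 + 41/6·R2.
R4 ← R4 − 193/6·R2.
R3 ← R3 / (341/74).
R1 ← R1 − 125/74·R3.
R2 ← R2 − 117/37·R3.
R4 ← R4 + 5603/74·R3.
R4 ← R4 / (79221/341).
R1 ← R1 + 1517/341·R4.
R2 ← R2 + 2818/341·R4.
R3 ← R3 − 1340/341·R4.
Reading off the reduced rows gives p = 7/5, q = -2, r = 0, s = 0.

p = 7/5, q = -2, r = 0, s = 0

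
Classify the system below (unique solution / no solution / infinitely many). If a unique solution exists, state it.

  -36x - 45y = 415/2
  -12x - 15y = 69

Row-reduce:
R1 ← R1 / (-36).
R2 ← R2 + 12·R1.
Row 2 reduces to 0 = -1/6, a contradiction. The system is inconsistent.

no solution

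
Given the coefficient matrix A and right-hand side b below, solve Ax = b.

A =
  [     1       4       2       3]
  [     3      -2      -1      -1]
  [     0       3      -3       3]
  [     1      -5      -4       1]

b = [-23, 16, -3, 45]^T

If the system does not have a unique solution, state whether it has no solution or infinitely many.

x_1 = 1, x_2 = -6, x_3 = -3, x_4 = 2

Row-reduce the augmented matrix:
R2 ← R2 − 3·R1.
R4 ← R4 − 1·R1.
R2 ← R2 / (-14).
R1 ← R1 − 4·R2.
R3 ← R3 − 3·R2.
R4 ← R4 + 9·R2.
R3 ← R3 / (-9/2).
R2 ← R2 − 1/2·R3.
R4 ← R4 + 3/2·R3.
R4 ← R4 / (29/7).
R1 ← R1 − 1/7·R4.
R2 ← R2 − 17/21·R4.
R3 ← R3 + 4/21·R4.
Reading off the reduced rows gives x_1 = 1, x_2 = -6, x_3 = -3, x_4 = 2.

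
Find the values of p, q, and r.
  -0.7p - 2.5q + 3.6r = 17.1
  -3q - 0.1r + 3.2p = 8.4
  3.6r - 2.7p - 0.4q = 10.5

Row-reduce the augmented matrix:
R1 ← R1 / (-7/10).
R2 ← R2 − 16/5·R1.
R3 ← R3 + 27/10·R1.
R2 ← R2 / (-101/7).
R1 ← R1 − 25/7·R2.
R3 ← R3 − 647/70·R2.
R3 ← R3 / (389/2020).
R1 ← R1 + 221/202·R3.
R2 ← R2 + 229/202·R3.
Reading off the reduced rows gives p = -3, q = -6, r = 0.

p = -3, q = -6, r = 0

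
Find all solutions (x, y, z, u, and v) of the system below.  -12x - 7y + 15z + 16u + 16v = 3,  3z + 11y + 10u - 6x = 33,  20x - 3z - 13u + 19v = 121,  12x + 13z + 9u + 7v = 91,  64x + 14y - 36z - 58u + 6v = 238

Row-reduce:
R1 ← R1 / (-12).
R2 ← R2 + 6·R1.
R3 ← R3 − 20·R1.
R4 ← R4 − 12·R1.
R5 ← R5 − 64·R1.
R2 ← R2 / (29/2).
R1 ← R1 − 7/12·R2.
R3 ← R3 + 35/3·R2.
R4 ← R4 + 7·R2.
R5 ← R5 + 70/3·R2.
R3 ← R3 / (533/29).
R1 ← R1 + 31/29·R3.
R2 ← R2 + 9/29·R3.
R4 ← R4 − 749/29·R3.
R5 ← R5 − 1066/29·R3.
R4 ← R4 / (2398/533).
R1 ← R1 + 280/533·R4.
R2 ← R2 − 211/533·R4.
R3 ← R3 − 443/533·R4.
Row 5 reduces to 0 = 2, a contradiction. The system is inconsistent.

no solution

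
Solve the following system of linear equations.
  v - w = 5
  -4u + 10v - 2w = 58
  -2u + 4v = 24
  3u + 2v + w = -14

u = -6, v = 3, w = -2

Row-reduce the augmented matrix:
Swap R1 and R2.
R1 ← R1 / (-4).
R3 ← R3 + 2·R1.
R4 ← R4 − 3·R1.
R1 ← R1 + 5/2·R2.
R3 ← R3 + 1·R2.
R4 ← R4 − 19/2·R2.
Swap R3 and R4.
R3 ← R3 / (9).
R1 ← R1 + 2·R3.
R2 ← R2 + 1·R3.
R4 reduces to 0 = 0, so the extra equation is consistent.
Reading off the reduced rows gives u = -6, v = 3, w = -2.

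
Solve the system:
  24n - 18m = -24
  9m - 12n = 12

Row-reduce:
R1 ← R1 / (-18).
R2 ← R2 − 9·R1.
Rank is 1 with 2 unknowns, leaving n free.

infinitely many solutions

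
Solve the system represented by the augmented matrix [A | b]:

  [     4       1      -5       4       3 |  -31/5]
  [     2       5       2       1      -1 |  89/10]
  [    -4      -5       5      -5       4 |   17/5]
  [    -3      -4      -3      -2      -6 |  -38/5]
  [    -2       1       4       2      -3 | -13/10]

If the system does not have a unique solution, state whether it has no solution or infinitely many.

x_1 = 5/2, x_2 = 1/2, x_3 = 3/2, x_4 = -2, x_5 = -2/5

Row-reduce the augmented matrix:
R1 ← R1 / (4).
R2 ← R2 − 2·R1.
R3 ← R3 + 4·R1.
R4 ← R4 + 3·R1.
R5 ← R5 + 2·R1.
R2 ← R2 / (9/2).
R1 ← R1 − 1/4·R2.
R3 ← R3 + 4·R2.
R4 ← R4 + 13/4·R2.
R5 ← R5 − 3/2·R2.
R3 ← R3 / (4).
R1 ← R1 + 3/2·R3.
R2 ← R2 − 1·R3.
R4 ← R4 + 7/2·R3.
R4 ← R4 / (-11/8).
R1 ← R1 − 25/72·R4.
R2 ← R2 − 1/4·R4.
R3 ← R3 + 17/36·R4.
R5 ← R5 − 13/3·R4.
R5 ← R5 / (-5).
R1 ← R1 − 7/3·R5.
R2 ← R2 + 2·R5.
R3 ← R3 − 5/3·R5.
R4 ← R4 − 1·R5.
Reading off the reduced rows gives x_1 = 5/2, x_2 = 1/2, x_3 = 3/2, x_4 = -2, x_5 = -2/5.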